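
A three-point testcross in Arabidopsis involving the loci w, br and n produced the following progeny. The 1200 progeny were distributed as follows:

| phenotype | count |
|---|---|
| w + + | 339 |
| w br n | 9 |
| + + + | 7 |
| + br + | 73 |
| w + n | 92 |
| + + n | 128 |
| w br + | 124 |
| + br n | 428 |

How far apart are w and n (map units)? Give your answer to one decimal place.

15.1 map units

The two most frequent reciprocal classes, w + + and + br n, are the parental types, so the F1 was w + + / + br n.
The two rarest classes, + + + and w br n, are the double crossovers. Comparing them with the parentals, only the w allele has switched, so w is the middle locus and the order is br – w – n.
Crossovers in the w–n interval produce the single-crossover classes w + n and + br + (92 + 73 = 165) plus the double crossovers (16).
RF(w–n) = (165 + 16) / 1200 = 181/1200 = 0.1508 → 15.1 map units.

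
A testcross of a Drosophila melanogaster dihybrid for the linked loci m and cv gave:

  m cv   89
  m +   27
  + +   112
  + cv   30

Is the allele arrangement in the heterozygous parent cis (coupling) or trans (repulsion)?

cis

The two most frequent classes are + + (112) and m cv (89); these are the parental (non-recombinant) types.
So the F1 carried + + on one chromosome and m cv on the other — the recessive alleles are on the same chromosome (cis / coupling).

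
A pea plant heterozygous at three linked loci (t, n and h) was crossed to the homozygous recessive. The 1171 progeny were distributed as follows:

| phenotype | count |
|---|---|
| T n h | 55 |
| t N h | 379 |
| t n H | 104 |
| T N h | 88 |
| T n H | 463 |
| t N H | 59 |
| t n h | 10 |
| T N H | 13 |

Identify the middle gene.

The two most frequent reciprocal classes, T n H and t N h, are the parental types, so the F1 was T n H / t N h.
The two rarest classes, T N H and t n h, are the double crossovers. Comparing them with the parentals, only the n allele has switched, so n is the middle locus and the order is h – n – t.

n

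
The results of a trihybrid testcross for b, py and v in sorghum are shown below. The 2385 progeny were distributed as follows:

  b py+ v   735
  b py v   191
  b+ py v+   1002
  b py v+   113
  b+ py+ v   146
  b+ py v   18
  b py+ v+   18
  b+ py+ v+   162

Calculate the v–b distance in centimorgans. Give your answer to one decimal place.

The two most frequent reciprocal classes, b+ py v+ and b py+ v, are the parental types, so the F1 was b+ py v+ / b py+ v.
The two rarest classes, b+ py v and b py+ v+, are the double crossovers. Comparing them with the parentals, only the v allele has switched, so v is the middle locus and the order is py – v – b.
Crossovers in the v–b interval produce the single-crossover classes b py v+ and b+ py+ v (113 + 146 = 259) plus the double crossovers (36).
RF(v–b) = (259 + 36) / 2385 = 295/2385 = 0.1237 → 12.4 centimorgans.

12.4 centimorgans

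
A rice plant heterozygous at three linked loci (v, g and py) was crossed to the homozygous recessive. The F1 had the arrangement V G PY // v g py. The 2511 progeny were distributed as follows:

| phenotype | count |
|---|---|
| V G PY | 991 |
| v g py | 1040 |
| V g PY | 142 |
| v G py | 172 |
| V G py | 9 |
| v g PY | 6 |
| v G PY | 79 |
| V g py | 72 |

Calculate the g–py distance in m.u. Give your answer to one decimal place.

The two rarest classes, V G py and v g PY, are the double crossovers. Comparing them with the parentals, only the py allele has switched, so py is the middle locus and the order is g – py – v.
Crossovers in the g–py interval produce the single-crossover classes V g PY and v G py (142 + 172 = 314) plus the double crossovers (15).
RF(g–py) = (314 + 15) / 2511 = 329/2511 = 0.1310 → 13.1 m.u.

13.1 m.u.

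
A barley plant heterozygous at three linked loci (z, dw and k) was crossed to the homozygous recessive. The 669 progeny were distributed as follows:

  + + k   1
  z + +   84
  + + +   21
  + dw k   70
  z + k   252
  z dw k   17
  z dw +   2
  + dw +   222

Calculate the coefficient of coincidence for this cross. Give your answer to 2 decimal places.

0.31

The two most frequent reciprocal classes, + dw + and z + k, are the parental types, so the F1 was + dw + / z + k.
The two rarest classes, z dw + and + + k, are the double crossovers. Comparing them with the parentals, only the z allele has switched, so z is the middle locus and the order is dw – z – k.
dw–z: (38 + 3)/669 = 0.0613; z–k: (154 + 3)/669 = 0.2347.
Expected DCO frequency = 0.0613 × 0.2347 ≈ 0.01439; observed = 3/669 ≈ 0.00448.
Coefficient of coincidence = 0.00448/0.01439 ≈ 0.31.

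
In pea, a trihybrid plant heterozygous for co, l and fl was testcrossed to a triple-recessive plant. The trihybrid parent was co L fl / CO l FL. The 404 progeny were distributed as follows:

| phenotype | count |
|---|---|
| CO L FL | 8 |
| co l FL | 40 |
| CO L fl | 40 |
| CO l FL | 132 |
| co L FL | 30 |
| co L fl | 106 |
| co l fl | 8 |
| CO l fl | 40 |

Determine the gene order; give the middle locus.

l

The two rarest classes, co l fl and CO L FL, are the double crossovers. Comparing them with the parentals, only the l allele has switched, so l is the middle locus and the order is fl – l – co.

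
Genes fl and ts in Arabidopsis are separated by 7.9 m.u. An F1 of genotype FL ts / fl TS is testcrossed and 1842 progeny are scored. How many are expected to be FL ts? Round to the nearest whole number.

A map distance of 7.9 m.u. corresponds to a recombination frequency of 0.079.
The F1 is FL ts / fl TS, so FL ts is a parental gamete class with expected frequency (1 − r)/2 = 0.921/2 = 0.4605.
Expected number = 0.4605 × 1842 = 848.24 ≈ 848.

848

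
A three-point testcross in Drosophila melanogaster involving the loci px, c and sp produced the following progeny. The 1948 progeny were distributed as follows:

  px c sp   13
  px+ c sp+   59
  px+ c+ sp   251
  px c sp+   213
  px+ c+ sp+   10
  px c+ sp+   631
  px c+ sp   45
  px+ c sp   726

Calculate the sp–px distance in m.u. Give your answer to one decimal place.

6.5 m.u.

The two most frequent reciprocal classes, px c+ sp+ and px+ c sp, are the parental types, so the F1 was px c+ sp+ / px+ c sp.
The two rarest classes, px+ c+ sp+ and px c sp, are the double crossovers. Comparing them with the parentals, only the px allele has switched, so px is the middle locus and the order is sp – px – c.
Crossovers in the sp–px interval produce the single-crossover classes px c+ sp and px+ c sp+ (45 + 59 = 104) plus the double crossovers (23).
RF(sp–px) = (104 + 23) / 1948 = 127/1948 = 0.0652 → 6.5 m.u.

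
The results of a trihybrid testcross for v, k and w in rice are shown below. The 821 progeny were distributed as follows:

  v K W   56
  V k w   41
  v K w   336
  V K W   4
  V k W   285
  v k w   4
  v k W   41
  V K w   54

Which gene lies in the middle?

The two most frequent reciprocal classes, V k W and v K w, are the parental types, so the F1 was V k W / v K w.
The two rarest classes, V K W and v k w, are the double crossovers. Comparing them with the parentals, only the k allele has switched, so k is the middle locus and the order is w – k – v.

k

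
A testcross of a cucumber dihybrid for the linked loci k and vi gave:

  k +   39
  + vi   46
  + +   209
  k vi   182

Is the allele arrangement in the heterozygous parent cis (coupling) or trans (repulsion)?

The two most frequent classes are + + (209) and k vi (182); these are the parental (non-recombinant) types.
So the F1 carried + + on one chromosome and k vi on the other — the recessive alleles are on the same chromosome (cis / coupling).

cis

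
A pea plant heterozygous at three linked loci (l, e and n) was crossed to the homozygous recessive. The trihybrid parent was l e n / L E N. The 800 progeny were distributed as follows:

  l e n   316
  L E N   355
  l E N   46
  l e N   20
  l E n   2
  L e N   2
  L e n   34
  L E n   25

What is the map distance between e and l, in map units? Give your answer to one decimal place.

10.5 map units

The two rarest classes, l E n and L e N, are the double crossovers. Comparing them with the parentals, only the e allele has switched, so e is the middle locus and the order is n – e – l.
Crossovers in the e–l interval produce the single-crossover classes L e n and l E N (34 + 46 = 80) plus the double crossovers (4).
RF(e–l) = (80 + 4) / 800 = 84/800 = 0.1050 → 10.5 map units.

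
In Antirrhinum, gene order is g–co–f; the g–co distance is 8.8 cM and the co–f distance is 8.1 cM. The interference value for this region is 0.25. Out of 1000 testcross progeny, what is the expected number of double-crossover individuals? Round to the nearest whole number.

Map distances give recombination frequencies of 0.088 and 0.081 for the two intervals.
With interference 0.25 (so coincidence = 0.75), expected double-crossover frequency = 0.088 × 0.081 × 0.75 = 0.00535.
Expected number = 0.00535 × 1000 = 5.35 ≈ 5.

5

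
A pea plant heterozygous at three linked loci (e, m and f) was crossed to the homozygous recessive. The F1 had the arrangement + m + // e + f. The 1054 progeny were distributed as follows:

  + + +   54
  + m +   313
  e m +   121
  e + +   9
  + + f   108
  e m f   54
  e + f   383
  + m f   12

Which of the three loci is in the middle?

The two rarest classes, + m f and e + +, are the double crossovers. Comparing them with the parentals, only the f allele has switched, so f is the middle locus and the order is e – f – m.

f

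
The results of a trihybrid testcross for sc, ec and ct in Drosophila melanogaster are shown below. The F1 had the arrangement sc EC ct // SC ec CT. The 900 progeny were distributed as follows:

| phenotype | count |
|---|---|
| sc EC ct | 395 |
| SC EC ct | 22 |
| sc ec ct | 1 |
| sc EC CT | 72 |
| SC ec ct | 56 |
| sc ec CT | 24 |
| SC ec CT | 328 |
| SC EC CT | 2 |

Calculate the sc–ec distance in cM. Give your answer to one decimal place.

5.4 cM

The two rarest classes, sc ec ct and SC EC CT, are the double crossovers. Comparing them with the parentals, only the ec allele has switched, so ec is the middle locus and the order is ct – ec – sc.
Crossovers in the ec–sc interval produce the single-crossover classes SC EC ct and sc ec CT (22 + 24 = 46) plus the double crossovers (3).
RF(ec–sc) = (46 + 3) / 900 = 49/900 = 0.0544 → 5.4 cM.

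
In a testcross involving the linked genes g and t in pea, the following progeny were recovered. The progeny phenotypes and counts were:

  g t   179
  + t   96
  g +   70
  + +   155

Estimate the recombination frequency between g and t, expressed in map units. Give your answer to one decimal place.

The two most frequent classes, + + (155) and g t (179), are the parental types, so the F1 was + + / g t.
The recombinant classes are + t and g +: 96 + 70 = 166.
Recombination frequency = 166/500 = 0.3320 ≈ 33.2%, i.e. 33.2 map units.

33.2 map units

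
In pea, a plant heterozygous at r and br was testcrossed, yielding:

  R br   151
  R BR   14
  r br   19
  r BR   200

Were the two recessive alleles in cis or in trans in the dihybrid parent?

The two most frequent classes are R br (151) and r BR (200); these are the parental (non-recombinant) types.
So the F1 carried R br on one chromosome and r BR on the other — the recessive alleles are on opposite chromosomes (trans / repulsion).

trans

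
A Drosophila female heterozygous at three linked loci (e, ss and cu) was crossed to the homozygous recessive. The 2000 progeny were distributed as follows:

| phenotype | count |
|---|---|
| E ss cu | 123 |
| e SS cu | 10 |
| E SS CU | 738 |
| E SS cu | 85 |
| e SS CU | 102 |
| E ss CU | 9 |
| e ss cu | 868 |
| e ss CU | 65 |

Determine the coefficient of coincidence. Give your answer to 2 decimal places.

The two most frequent reciprocal classes, e ss cu and E SS CU, are the parental types, so the F1 was e ss cu / E SS CU.
The two rarest classes, e SS cu and E ss CU, are the double crossovers. Comparing them with the parentals, only the ss allele has switched, so ss is the middle locus and the order is cu – ss – e.
cu–ss: (150 + 19)/2000 = 0.0845; ss–e: (225 + 19)/2000 = 0.1220.
Expected DCO frequency = 0.0845 × 0.1220 ≈ 0.01031; observed = 19/2000 ≈ 0.00950.
Coefficient of coincidence = 0.00950/0.01031 ≈ 0.92.

0.92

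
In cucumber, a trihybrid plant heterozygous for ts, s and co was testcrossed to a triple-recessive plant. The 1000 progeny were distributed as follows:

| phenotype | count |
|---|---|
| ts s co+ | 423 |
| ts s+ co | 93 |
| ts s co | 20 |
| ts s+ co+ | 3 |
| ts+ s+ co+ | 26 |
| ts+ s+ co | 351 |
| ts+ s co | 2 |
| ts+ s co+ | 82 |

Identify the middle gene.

s

The two most frequent reciprocal classes, ts+ s+ co and ts s co+, are the parental types, so the F1 was ts+ s+ co / ts s co+.
The two rarest classes, ts+ s co and ts s+ co+, are the double crossovers. Comparing them with the parentals, only the s allele has switched, so s is the middle locus and the order is co – s – ts.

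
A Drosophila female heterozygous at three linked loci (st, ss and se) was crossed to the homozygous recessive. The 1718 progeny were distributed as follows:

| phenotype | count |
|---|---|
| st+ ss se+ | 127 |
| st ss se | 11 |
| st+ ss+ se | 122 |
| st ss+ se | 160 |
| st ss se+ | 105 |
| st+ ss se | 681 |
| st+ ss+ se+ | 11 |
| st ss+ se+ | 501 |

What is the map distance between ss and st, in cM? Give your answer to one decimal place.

The two most frequent reciprocal classes, st ss+ se+ and st+ ss se, are the parental types, so the F1 was st ss+ se+ / st+ ss se.
The two rarest classes, st+ ss+ se+ and st ss se, are the double crossovers. Comparing them with the parentals, only the st allele has switched, so st is the middle locus and the order is se – st – ss.
Crossovers in the st–ss interval produce the single-crossover classes st ss se+ and st+ ss+ se (105 + 122 = 227) plus the double crossovers (22).
RF(st–ss) = (227 + 22) / 1718 = 249/1718 = 0.1449 → 14.5 cM.

14.5 cM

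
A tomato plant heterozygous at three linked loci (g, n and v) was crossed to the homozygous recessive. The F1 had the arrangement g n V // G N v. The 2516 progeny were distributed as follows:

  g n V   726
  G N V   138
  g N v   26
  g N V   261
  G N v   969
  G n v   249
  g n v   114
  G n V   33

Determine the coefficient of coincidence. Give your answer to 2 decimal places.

The two rarest classes, G n V and g N v, are the double crossovers. Comparing them with the parentals, only the g allele has switched, so g is the middle locus and the order is v – g – n.
v–g: (252 + 59)/2516 = 0.1236; g–n: (510 + 59)/2516 = 0.2262.
Expected DCO frequency = 0.1236 × 0.2262 ≈ 0.02796; observed = 59/2516 ≈ 0.02345.
Coefficient of coincidence = 0.02345/0.02796 ≈ 0.84.

0.84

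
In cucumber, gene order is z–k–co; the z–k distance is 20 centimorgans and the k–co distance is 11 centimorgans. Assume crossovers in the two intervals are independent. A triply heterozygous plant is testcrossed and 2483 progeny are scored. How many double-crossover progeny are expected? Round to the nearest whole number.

55

Map distances give recombination frequencies of 0.200 and 0.110 for the two intervals.
With no interference, expected double-crossover frequency = 0.200 × 0.110 = 0.02200.
Expected number = 0.02200 × 2483 = 54.63 ≈ 55.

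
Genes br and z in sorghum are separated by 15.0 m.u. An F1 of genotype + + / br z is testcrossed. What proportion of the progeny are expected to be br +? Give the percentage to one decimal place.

A map distance of 15.0 m.u. corresponds to a recombination frequency of 0.150.
The F1 is + + / br z, so br + is a recombinant gamete class with expected frequency r/2 = 0.150/2 = 0.0750.
That is 0.0750 = 7.5% of the progeny.

7.5%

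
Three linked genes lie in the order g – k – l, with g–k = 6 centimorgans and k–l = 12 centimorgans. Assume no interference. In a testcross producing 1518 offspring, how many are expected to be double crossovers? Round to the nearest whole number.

Map distances give recombination frequencies of 0.060 and 0.120 for the two intervals.
With no interference, expected double-crossover frequency = 0.060 × 0.120 = 0.00720.
Expected number = 0.00720 × 1518 = 10.93 ≈ 11.

11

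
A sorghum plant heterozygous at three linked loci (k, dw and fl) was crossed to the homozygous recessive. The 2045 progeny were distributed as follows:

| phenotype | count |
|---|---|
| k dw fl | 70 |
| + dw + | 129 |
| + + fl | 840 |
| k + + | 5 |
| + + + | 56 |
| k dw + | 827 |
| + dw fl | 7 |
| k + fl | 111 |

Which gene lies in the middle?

dw

The two most frequent reciprocal classes, k dw + and + + fl, are the parental types, so the F1 was k dw + / + + fl.
The two rarest classes, k + + and + dw fl, are the double crossovers. Comparing them with the parentals, only the dw allele has switched, so dw is the middle locus and the order is fl – dw – k.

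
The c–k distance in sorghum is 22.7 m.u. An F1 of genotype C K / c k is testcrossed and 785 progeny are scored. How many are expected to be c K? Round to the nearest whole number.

A map distance of 22.7 m.u. corresponds to a recombination frequency of 0.227.
The F1 is C K / c k, so c K is a recombinant gamete class with expected frequency r/2 = 0.227/2 = 0.1135.
Expected number = 0.1135 × 785 = 89.10 ≈ 89.

89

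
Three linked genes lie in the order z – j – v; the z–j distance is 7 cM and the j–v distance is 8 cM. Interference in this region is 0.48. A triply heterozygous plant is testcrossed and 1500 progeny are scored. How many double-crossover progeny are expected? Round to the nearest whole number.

Map distances give recombination frequencies of 0.070 and 0.080 for the two intervals.
With interference 0.48 (so coincidence = 0.52), expected double-crossover frequency = 0.070 × 0.080 × 0.52 = 0.00291.
Expected number = 0.00291 × 1500 = 4.37 ≈ 4.

4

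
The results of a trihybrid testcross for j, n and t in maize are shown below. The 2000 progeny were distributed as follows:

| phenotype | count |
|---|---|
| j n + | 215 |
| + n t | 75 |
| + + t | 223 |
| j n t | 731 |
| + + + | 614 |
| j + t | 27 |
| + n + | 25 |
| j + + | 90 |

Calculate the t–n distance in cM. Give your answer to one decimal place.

24.5 cM

The two most frequent reciprocal classes, + + + and j n t, are the parental types, so the F1 was + + + / j n t.
The two rarest classes, + n + and j + t, are the double crossovers. Comparing them with the parentals, only the n allele has switched, so n is the middle locus and the order is t – n – j.
Crossovers in the t–n interval produce the single-crossover classes + + t and j n + (223 + 215 = 438) plus the double crossovers (52).
RF(t–n) = (438 + 52) / 2000 = 490/2000 = 0.2450 → 24.5 cM.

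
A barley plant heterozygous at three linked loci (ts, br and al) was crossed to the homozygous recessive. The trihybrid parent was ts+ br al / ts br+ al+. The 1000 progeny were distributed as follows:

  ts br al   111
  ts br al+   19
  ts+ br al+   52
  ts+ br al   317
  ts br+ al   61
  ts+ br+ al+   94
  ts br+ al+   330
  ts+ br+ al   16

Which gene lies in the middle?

The two rarest classes, ts+ br+ al and ts br al+, are the double crossovers. Comparing them with the parentals, only the br allele has switched, so br is the middle locus and the order is ts – br – al.

br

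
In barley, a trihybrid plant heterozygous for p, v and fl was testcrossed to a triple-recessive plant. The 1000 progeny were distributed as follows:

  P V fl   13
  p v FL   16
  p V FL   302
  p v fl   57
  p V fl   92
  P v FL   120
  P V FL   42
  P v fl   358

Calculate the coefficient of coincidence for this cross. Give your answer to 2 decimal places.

The two most frequent reciprocal classes, P v fl and p V FL, are the parental types, so the F1 was P v fl / p V FL.
The two rarest classes, P V fl and p v FL, are the double crossovers. Comparing them with the parentals, only the v allele has switched, so v is the middle locus and the order is fl – v – p.
fl–v: (212 + 29)/1000 = 0.2410; v–p: (99 + 29)/1000 = 0.1280.
Expected DCO frequency = 0.2410 × 0.1280 ≈ 0.03085; observed = 29/1000 ≈ 0.02900.
Coefficient of coincidence = 0.02900/0.03085 ≈ 0.94.

0.94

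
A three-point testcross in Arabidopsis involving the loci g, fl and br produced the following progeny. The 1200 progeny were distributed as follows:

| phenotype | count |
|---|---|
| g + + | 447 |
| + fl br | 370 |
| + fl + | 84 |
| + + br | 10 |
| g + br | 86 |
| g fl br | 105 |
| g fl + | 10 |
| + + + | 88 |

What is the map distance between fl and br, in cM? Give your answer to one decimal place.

The two most frequent reciprocal classes, g + + and + fl br, are the parental types, so the F1 was g + + / + fl br.
The two rarest classes, g fl + and + + br, are the double crossovers. Comparing them with the parentals, only the fl allele has switched, so fl is the middle locus and the order is br – fl – g.
Crossovers in the br–fl interval produce the single-crossover classes g + br and + fl + (86 + 84 = 170) plus the double crossovers (20).
RF(br–fl) = (170 + 20) / 1200 = 190/1200 = 0.1583 → 15.8 cM.

15.8 cM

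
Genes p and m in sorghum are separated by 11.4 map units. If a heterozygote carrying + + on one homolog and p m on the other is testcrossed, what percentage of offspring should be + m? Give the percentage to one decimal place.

A map distance of 11.4 map units corresponds to a recombination frequency of 0.114.
The F1 is + + / p m, so + m is a recombinant gamete class with expected frequency r/2 = 0.114/2 = 0.0570.
That is 0.0570 = 5.7% of the progeny.

5.7%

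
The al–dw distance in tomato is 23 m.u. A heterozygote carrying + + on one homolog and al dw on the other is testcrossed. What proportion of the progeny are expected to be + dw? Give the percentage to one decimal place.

11.5%

A map distance of 23 m.u. corresponds to a recombination frequency of 0.230.
The F1 is + + / al dw, so + dw is a recombinant gamete class with expected frequency r/2 = 0.230/2 = 0.1150.
That is 0.1150 = 11.5% of the progeny.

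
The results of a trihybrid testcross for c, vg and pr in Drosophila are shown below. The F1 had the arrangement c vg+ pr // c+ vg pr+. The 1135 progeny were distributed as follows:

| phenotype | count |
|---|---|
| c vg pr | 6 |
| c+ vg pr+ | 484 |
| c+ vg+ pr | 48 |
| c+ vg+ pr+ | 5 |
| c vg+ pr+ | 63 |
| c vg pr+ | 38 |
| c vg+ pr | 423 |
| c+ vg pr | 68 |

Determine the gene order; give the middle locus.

The two rarest classes, c vg pr and c+ vg+ pr+, are the double crossovers. Comparing them with the parentals, only the vg allele has switched, so vg is the middle locus and the order is c – vg – pr.

vg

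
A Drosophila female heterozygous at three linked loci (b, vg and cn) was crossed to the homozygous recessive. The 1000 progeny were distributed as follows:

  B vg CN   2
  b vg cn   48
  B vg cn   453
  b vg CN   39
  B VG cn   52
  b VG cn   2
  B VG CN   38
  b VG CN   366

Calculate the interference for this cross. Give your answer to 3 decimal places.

0.532

The two most frequent reciprocal classes, B vg cn and b VG CN, are the parental types, so the F1 was B vg cn / b VG CN.
The two rarest classes, B vg CN and b VG cn, are the double crossovers. Comparing them with the parentals, only the cn allele has switched, so cn is the middle locus and the order is vg – cn – b.
vg–cn: (91 + 4)/1000 = 0.0950; cn–b: (86 + 4)/1000 = 0.0900.
Expected DCO frequency = 0.0950 × 0.0900 ≈ 0.00855; observed = 4/1000 ≈ 0.00400.
Coefficient of coincidence = 0.00400/0.00855 ≈ 0.468; interference = 1 − 0.468 = 0.532.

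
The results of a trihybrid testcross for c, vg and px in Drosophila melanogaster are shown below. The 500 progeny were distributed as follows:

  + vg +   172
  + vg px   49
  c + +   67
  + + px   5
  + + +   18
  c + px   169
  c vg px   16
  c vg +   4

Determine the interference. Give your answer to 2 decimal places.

0.16

The two most frequent reciprocal classes, c + px and + vg +, are the parental types, so the F1 was c + px / + vg +.
The two rarest classes, + + px and c vg +, are the double crossovers. Comparing them with the parentals, only the c allele has switched, so c is the middle locus and the order is px – c – vg.
px–c: (116 + 9)/500 = 0.2500; c–vg: (34 + 9)/500 = 0.0860.
Expected DCO frequency = 0.2500 × 0.0860 ≈ 0.02150; observed = 9/500 ≈ 0.01800.
Coefficient of coincidence = 0.01800/0.02150 ≈ 0.84; interference = 1 − 0.84 = 0.16.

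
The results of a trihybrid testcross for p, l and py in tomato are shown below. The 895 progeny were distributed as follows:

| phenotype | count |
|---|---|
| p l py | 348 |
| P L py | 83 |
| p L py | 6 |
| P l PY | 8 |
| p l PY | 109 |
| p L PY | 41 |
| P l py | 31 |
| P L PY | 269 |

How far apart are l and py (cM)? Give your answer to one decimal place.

23.0 cM

The two most frequent reciprocal classes, P L PY and p l py, are the parental types, so the F1 was P L PY / p l py.
The two rarest classes, P l PY and p L py, are the double crossovers. Comparing them with the parentals, only the l allele has switched, so l is the middle locus and the order is p – l – py.
Crossovers in the l–py interval produce the single-crossover classes P L py and p l PY (83 + 109 = 192) plus the double crossovers (14).
RF(l–py) = (192 + 14) / 895 = 206/895 = 0.2302 → 23.0 cM.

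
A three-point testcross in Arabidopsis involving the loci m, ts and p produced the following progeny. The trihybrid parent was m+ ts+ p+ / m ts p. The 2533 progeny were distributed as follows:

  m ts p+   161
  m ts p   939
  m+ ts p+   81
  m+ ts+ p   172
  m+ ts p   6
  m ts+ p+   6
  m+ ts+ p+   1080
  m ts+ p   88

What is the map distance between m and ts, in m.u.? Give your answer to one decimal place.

7.1 m.u.

The two rarest classes, m ts+ p+ and m+ ts p, are the double crossovers. Comparing them with the parentals, only the m allele has switched, so m is the middle locus and the order is ts – m – p.
Crossovers in the ts–m interval produce the single-crossover classes m+ ts p+ and m ts+ p (81 + 88 = 169) plus the double crossovers (12).
RF(ts–m) = (169 + 12) / 2533 = 181/2533 = 0.0715 → 7.1 m.u.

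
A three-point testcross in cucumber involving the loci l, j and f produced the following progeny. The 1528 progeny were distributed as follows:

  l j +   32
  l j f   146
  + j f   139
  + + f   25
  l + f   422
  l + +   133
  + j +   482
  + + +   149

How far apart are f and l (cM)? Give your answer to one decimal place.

The two most frequent reciprocal classes, + j + and l + f, are the parental types, so the F1 was + j + / l + f.
The two rarest classes, l j + and + + f, are the double crossovers. Comparing them with the parentals, only the l allele has switched, so l is the middle locus and the order is f – l – j.
Crossovers in the f–l interval produce the single-crossover classes + j f and l + + (139 + 133 = 272) plus the double crossovers (57).
RF(f–l) = (272 + 57) / 1528 = 329/1528 = 0.2153 → 21.5 cM.

21.5 cM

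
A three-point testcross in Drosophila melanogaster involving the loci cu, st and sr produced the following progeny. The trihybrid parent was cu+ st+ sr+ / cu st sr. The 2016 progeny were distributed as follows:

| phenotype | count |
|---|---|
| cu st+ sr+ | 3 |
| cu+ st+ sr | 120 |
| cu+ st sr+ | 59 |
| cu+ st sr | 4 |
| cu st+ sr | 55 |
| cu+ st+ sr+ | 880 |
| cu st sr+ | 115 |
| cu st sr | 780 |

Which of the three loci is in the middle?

cu

The two rarest classes, cu st+ sr+ and cu+ st sr, are the double crossovers. Comparing them with the parentals, only the cu allele has switched, so cu is the middle locus and the order is st – cu – sr.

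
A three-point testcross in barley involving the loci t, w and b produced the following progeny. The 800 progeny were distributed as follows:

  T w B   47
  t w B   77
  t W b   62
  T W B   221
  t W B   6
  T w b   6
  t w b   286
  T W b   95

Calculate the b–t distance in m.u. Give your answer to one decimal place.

The two most frequent reciprocal classes, T W B and t w b, are the parental types, so the F1 was T W B / t w b.
The two rarest classes, t W B and T w b, are the double crossovers. Comparing them with the parentals, only the t allele has switched, so t is the middle locus and the order is w – t – b.
Crossovers in the t–b interval produce the single-crossover classes T W b and t w B (95 + 77 = 172) plus the double crossovers (12).
RF(t–b) = (172 + 12) / 800 = 184/800 = 0.2300 → 23.0 m.u.

23.0 m.u.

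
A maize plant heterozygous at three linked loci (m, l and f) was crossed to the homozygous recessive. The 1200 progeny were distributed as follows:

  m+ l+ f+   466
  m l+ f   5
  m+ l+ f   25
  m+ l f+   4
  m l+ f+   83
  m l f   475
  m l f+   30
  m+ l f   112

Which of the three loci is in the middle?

The two most frequent reciprocal classes, m+ l+ f+ and m l f, are the parental types, so the F1 was m+ l+ f+ / m l f.
The two rarest classes, m+ l f+ and m l+ f, are the double crossovers. Comparing them with the parentals, only the l allele has switched, so l is the middle locus and the order is m – l – f.

l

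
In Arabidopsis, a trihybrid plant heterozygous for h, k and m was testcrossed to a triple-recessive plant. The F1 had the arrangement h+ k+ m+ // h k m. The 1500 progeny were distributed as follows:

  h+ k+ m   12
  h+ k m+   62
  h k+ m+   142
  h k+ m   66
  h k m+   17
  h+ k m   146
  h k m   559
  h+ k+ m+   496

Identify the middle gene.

m

The two rarest classes, h+ k+ m and h k m+, are the double crossovers. Comparing them with the parentals, only the m allele has switched, so m is the middle locus and the order is k – m – h.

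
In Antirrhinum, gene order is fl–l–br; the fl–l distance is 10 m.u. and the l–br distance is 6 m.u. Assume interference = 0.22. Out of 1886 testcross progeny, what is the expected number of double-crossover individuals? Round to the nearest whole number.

Map distances give recombination frequencies of 0.100 and 0.060 for the two intervals.
With interference 0.22 (so coincidence = 0.78), expected double-crossover frequency = 0.100 × 0.060 × 0.78 = 0.00468.
Expected number = 0.00468 × 1886 = 8.83 ≈ 9.

9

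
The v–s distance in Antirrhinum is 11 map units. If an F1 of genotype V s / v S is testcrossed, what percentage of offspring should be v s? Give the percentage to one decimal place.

5.5%

A map distance of 11 map units corresponds to a recombination frequency of 0.110.
The F1 is V s / v S, so v s is a recombinant gamete class with expected frequency r/2 = 0.110/2 = 0.0550.
That is 0.0550 = 5.5% of the progeny.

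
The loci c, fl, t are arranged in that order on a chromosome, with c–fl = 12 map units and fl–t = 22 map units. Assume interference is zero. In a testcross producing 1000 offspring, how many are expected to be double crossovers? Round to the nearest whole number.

Map distances give recombination frequencies of 0.120 and 0.220 for the two intervals.
With no interference, expected double-crossover frequency = 0.120 × 0.220 = 0.02640.
Expected number = 0.02640 × 1000 = 26.40 ≈ 26.

26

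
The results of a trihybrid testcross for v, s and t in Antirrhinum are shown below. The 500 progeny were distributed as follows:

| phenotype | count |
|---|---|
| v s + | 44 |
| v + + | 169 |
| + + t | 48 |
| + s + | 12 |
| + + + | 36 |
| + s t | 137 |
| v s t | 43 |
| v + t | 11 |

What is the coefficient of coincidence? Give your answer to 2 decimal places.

The two most frequent reciprocal classes, v + + and + s t, are the parental types, so the F1 was v + + / + s t.
The two rarest classes, v + t and + s +, are the double crossovers. Comparing them with the parentals, only the t allele has switched, so t is the middle locus and the order is s – t – v.
s–t: (92 + 23)/500 = 0.2300; t–v: (79 + 23)/500 = 0.2040.
Expected DCO frequency = 0.2300 × 0.2040 ≈ 0.04692; observed = 23/500 ≈ 0.04600.
Coefficient of coincidence = 0.04600/0.04692 ≈ 0.98.

0.98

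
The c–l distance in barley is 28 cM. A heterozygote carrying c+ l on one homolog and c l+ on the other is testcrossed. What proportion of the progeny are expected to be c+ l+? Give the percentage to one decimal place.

A map distance of 28 cM corresponds to a recombination frequency of 0.280.
The F1 is c+ l / c l+, so c+ l+ is a recombinant gamete class with expected frequency r/2 = 0.280/2 = 0.1400.
That is 0.1400 = 14.0% of the progeny.

14.0%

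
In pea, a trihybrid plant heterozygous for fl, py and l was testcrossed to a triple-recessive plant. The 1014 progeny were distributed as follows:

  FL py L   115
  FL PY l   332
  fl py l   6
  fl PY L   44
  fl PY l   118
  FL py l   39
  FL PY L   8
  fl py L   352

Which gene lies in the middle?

The two most frequent reciprocal classes, FL PY l and fl py L, are the parental types, so the F1 was FL PY l / fl py L.
The two rarest classes, FL PY L and fl py l, are the double crossovers. Comparing them with the parentals, only the l allele has switched, so l is the middle locus and the order is py – l – fl.

l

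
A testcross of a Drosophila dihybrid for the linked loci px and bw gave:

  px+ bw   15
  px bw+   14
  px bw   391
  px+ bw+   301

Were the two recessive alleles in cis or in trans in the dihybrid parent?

The two most frequent classes are px+ bw+ (301) and px bw (391); these are the parental (non-recombinant) types.
So the F1 carried px+ bw+ on one chromosome and px bw on the other — the recessive alleles are on the same chromosome (cis / coupling).

cis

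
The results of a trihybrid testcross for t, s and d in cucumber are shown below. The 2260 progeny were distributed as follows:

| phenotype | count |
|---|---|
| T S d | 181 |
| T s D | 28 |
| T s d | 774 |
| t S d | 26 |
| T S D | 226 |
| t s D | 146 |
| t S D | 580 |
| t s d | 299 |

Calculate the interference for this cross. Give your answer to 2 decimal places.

The two most frequent reciprocal classes, T s d and t S D, are the parental types, so the F1 was T s d / t S D.
The two rarest classes, T s D and t S d, are the double crossovers. Comparing them with the parentals, only the d allele has switched, so d is the middle locus and the order is s – d – t.
s–d: (327 + 54)/2260 = 0.1686; d–t: (525 + 54)/2260 = 0.2562.
Expected DCO frequency = 0.1686 × 0.2562 ≈ 0.04320; observed = 54/2260 ≈ 0.02389.
Coefficient of coincidence = 0.02389/0.04320 ≈ 0.55; interference = 1 − 0.55 = 0.45.

0.45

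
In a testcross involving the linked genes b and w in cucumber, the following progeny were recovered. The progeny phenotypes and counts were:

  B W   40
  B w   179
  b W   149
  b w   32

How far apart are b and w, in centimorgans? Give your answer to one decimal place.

18.0 centimorgans

The two most frequent classes, B w (179) and b W (149), are the parental types, so the F1 was B w / b W.
The recombinant classes are B W and b w: 40 + 32 = 72.
Recombination frequency = 72/400 = 0.1800 ≈ 18.0%, i.e. 18.0 centimorgans.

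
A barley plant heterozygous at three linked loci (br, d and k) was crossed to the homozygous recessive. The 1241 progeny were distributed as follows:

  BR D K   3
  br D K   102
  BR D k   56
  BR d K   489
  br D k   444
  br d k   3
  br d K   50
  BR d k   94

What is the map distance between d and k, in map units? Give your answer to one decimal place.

The two most frequent reciprocal classes, BR d K and br D k, are the parental types, so the F1 was BR d K / br D k.
The two rarest classes, BR D K and br d k, are the double crossovers. Comparing them with the parentals, only the d allele has switched, so d is the middle locus and the order is br – d – k.
Crossovers in the d–k interval produce the single-crossover classes BR d k and br D K (94 + 102 = 196) plus the double crossovers (6).
RF(d–k) = (196 + 6) / 1241 = 202/1241 = 0.1628 → 16.3 map units.

16.3 map units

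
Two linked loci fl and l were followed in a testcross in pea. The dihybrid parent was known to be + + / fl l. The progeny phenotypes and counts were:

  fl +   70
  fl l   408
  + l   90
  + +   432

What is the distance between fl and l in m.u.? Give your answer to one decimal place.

The recombinant classes are + l and fl +: 90 + 70 = 160.
Recombination frequency = 160/1000 = 0.1600 ≈ 16.0%, i.e. 16.0 m.u.

16.0 m.u.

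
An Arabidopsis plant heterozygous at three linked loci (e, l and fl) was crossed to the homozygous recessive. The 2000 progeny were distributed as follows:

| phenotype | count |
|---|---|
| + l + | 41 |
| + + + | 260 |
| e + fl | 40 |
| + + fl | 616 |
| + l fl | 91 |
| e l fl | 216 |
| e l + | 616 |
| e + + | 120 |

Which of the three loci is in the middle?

e

The two most frequent reciprocal classes, + + fl and e l +, are the parental types, so the F1 was + + fl / e l +.
The two rarest classes, e + fl and + l +, are the double crossovers. Comparing them with the parentals, only the e allele has switched, so e is the middle locus and the order is fl – e – l.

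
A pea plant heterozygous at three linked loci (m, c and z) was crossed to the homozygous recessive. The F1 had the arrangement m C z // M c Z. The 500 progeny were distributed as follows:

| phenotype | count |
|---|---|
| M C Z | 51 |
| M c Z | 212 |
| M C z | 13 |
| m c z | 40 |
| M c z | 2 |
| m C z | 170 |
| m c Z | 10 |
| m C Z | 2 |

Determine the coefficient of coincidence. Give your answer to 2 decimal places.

0.78

The two rarest classes, m C Z and M c z, are the double crossovers. Comparing them with the parentals, only the z allele has switched, so z is the middle locus and the order is m – z – c.
m–z: (23 + 4)/500 = 0.0540; z–c: (91 + 4)/500 = 0.1900.
Expected DCO frequency = 0.0540 × 0.1900 ≈ 0.01026; observed = 4/500 ≈ 0.00800.
Coefficient of coincidence = 0.00800/0.01026 ≈ 0.78.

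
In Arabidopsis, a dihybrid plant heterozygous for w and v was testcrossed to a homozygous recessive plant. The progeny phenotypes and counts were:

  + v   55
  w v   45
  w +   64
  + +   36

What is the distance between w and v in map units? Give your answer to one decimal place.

The two most frequent classes, + v (55) and w + (64), are the parental types, so the F1 was + v / w +.
The recombinant classes are + + and w v: 36 + 45 = 81.
Recombination frequency = 81/200 = 0.4050 ≈ 40.5%, i.e. 40.5 map units.

40.5 map units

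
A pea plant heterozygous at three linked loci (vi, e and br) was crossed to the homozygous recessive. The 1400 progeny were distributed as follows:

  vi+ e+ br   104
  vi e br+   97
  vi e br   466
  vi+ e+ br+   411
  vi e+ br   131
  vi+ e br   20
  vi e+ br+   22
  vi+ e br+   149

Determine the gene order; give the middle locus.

vi

The two most frequent reciprocal classes, vi+ e+ br+ and vi e br, are the parental types, so the F1 was vi+ e+ br+ / vi e br.
The two rarest classes, vi e+ br+ and vi+ e br, are the double crossovers. Comparing them with the parentals, only the vi allele has switched, so vi is the middle locus and the order is e – vi – br.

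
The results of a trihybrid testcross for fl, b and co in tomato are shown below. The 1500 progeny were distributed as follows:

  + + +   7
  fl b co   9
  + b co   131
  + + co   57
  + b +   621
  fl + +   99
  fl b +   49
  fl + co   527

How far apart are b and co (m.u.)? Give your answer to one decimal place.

The two most frequent reciprocal classes, fl + co and + b +, are the parental types, so the F1 was fl + co / + b +.
The two rarest classes, fl b co and + + +, are the double crossovers. Comparing them with the parentals, only the b allele has switched, so b is the middle locus and the order is fl – b – co.
Crossovers in the b–co interval produce the single-crossover classes fl + + and + b co (99 + 131 = 230) plus the double crossovers (16).
RF(b–co) = (230 + 16) / 1500 = 246/1500 = 0.1640 → 16.4 m.u.

16.4 m.u.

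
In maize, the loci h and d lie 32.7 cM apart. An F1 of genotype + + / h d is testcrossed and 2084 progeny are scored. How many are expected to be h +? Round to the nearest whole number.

A map distance of 32.7 cM corresponds to a recombination frequency of 0.327.
The F1 is + + / h d, so h + is a recombinant gamete class with expected frequency r/2 = 0.327/2 = 0.1635.
Expected number = 0.1635 × 2084 = 340.73 ≈ 341.

341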